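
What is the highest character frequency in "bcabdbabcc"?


Input: bcabdbabcc
Character counts:
  'a': 2
  'b': 4
  'c': 3
  'd': 1
Maximum frequency: 4

4


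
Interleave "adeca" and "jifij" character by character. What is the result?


Interleaving "adeca" and "jifij":
  Position 0: 'a' from first, 'j' from second => "aj"
  Position 1: 'd' from first, 'i' from second => "di"
  Position 2: 'e' from first, 'f' from second => "ef"
  Position 3: 'c' from first, 'i' from second => "ci"
  Position 4: 'a' from first, 'j' from second => "aj"
Result: ajdiefciaj

ajdiefciaj


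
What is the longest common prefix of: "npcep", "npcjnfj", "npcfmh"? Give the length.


Words: npcep, npcjnfj, npcfmh
  Position 0: all 'n' => match
  Position 1: all 'p' => match
  Position 2: all 'c' => match
  Position 3: ('e', 'j', 'f') => mismatch, stop
LCP = "npc" (length 3)

3


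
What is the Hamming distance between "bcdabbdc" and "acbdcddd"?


Comparing "bcdabbdc" and "acbdcddd" position by position:
  Position 0: 'b' vs 'a' => differ
  Position 1: 'c' vs 'c' => same
  Position 2: 'd' vs 'b' => differ
  Position 3: 'a' vs 'd' => differ
  Position 4: 'b' vs 'c' => differ
  Position 5: 'b' vs 'd' => differ
  Position 6: 'd' vs 'd' => same
  Position 7: 'c' vs 'd' => differ
Total differences (Hamming distance): 6

6


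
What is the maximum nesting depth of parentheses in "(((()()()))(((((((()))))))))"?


Input: "(((()()()))(((((((()))))))))"
Tracking depth:
  Position 0 '(': depth becomes 1
  Position 1 '(': depth becomes 2
  Position 2 '(': depth becomes 3
  Position 3 '(': depth becomes 4
  Position 4 ')': depth becomes 3
  Position 5 '(': depth becomes 4
  Position 6 ')': depth becomes 3
  Position 7 '(': depth becomes 4
  Position 8 ')': depth becomes 3
  Position 9 ')': depth becomes 2
  Position 10 ')': depth becomes 1
  Position 11 '(': depth becomes 2
  Position 12 '(': depth becomes 3
  Position 13 '(': depth becomes 4
  Position 14 '(': depth becomes 5
  Position 15 '(': depth becomes 6
  Position 16 '(': depth becomes 7
  Position 17 '(': depth becomes 8
  Position 18 '(': depth becomes 9
  Position 19 ')': depth becomes 8
  Position 20 ')': depth becomes 7
  Position 21 ')': depth becomes 6
  Position 22 ')': depth becomes 5
  Position 23 ')': depth becomes 4
  Position 24 ')': depth becomes 3
  Position 25 ')': depth becomes 2
  Position 26 ')': depth becomes 1
  Position 27 ')': depth becomes 0
Maximum depth reached: 9

9


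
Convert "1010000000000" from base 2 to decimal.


Input: "1010000000000" in base 2
Positional expansion:
  Digit '1' (value 1) x 2^12 = 4096
  Digit '0' (value 0) x 2^11 = 0
  Digit '1' (value 1) x 2^10 = 1024
  Digit '0' (value 0) x 2^9 = 0
  Digit '0' (value 0) x 2^8 = 0
  Digit '0' (value 0) x 2^7 = 0
  Digit '0' (value 0) x 2^6 = 0
  Digit '0' (value 0) x 2^5 = 0
  Digit '0' (value 0) x 2^4 = 0
  Digit '0' (value 0) x 2^3 = 0
  Digit '0' (value 0) x 2^2 = 0
  Digit '0' (value 0) x 2^1 = 0
  Digit '0' (value 0) x 2^0 = 0
Sum = 5120

5120


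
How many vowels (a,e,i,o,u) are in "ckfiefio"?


Input: ckfiefio
Checking each character:
  'c' at position 0: consonant
  'k' at position 1: consonant
  'f' at position 2: consonant
  'i' at position 3: vowel (running total: 1)
  'e' at position 4: vowel (running total: 2)
  'f' at position 5: consonant
  'i' at position 6: vowel (running total: 3)
  'o' at position 7: vowel (running total: 4)
Total vowels: 4

4


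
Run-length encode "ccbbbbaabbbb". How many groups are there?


Input: ccbbbbaabbbb
Scanning for consecutive runs:
  Group 1: 'c' x 2 (positions 0-1)
  Group 2: 'b' x 4 (positions 2-5)
  Group 3: 'a' x 2 (positions 6-7)
  Group 4: 'b' x 4 (positions 8-11)
Total groups: 4

4


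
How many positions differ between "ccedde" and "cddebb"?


Comparing "ccedde" and "cddebb" position by position:
  Position 0: 'c' vs 'c' => same
  Position 1: 'c' vs 'd' => DIFFER
  Position 2: 'e' vs 'd' => DIFFER
  Position 3: 'd' vs 'e' => DIFFER
  Position 4: 'd' vs 'b' => DIFFER
  Position 5: 'e' vs 'b' => DIFFER
Positions that differ: 5

5


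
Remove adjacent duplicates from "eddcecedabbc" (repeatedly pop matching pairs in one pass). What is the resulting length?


Input: eddcecedabbc
Stack-based adjacent duplicate removal:
  Read 'e': push. Stack: e
  Read 'd': push. Stack: ed
  Read 'd': matches stack top 'd' => pop. Stack: e
  Read 'c': push. Stack: ec
  Read 'e': push. Stack: ece
  Read 'c': push. Stack: ecec
  Read 'e': push. Stack: ecece
  Read 'd': push. Stack: ececed
  Read 'a': push. Stack: ececeda
  Read 'b': push. Stack: ececedab
  Read 'b': matches stack top 'b' => pop. Stack: ececeda
  Read 'c': push. Stack: ececedac
Final stack: "ececedac" (length 8)

8


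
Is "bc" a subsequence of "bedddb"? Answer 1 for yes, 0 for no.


Check if "bc" is a subsequence of "bedddb"
Greedy scan:
  Position 0 ('b'): matches sub[0] = 'b'
  Position 1 ('e'): no match needed
  Position 2 ('d'): no match needed
  Position 3 ('d'): no match needed
  Position 4 ('d'): no match needed
  Position 5 ('b'): no match needed
Only matched 1/2 characters => not a subsequence

0


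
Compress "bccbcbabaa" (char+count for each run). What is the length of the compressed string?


Input: bccbcbabaa
Runs:
  'b' x 1 => "b1"
  'c' x 2 => "c2"
  'b' x 1 => "b1"
  'c' x 1 => "c1"
  'b' x 1 => "b1"
  'a' x 1 => "a1"
  'b' x 1 => "b1"
  'a' x 2 => "a2"
Compressed: "b1c2b1c1b1a1b1a2"
Compressed length: 16

16


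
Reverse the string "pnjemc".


Input: pnjemc
Reading characters right to left:
  Position 5: 'c'
  Position 4: 'm'
  Position 3: 'e'
  Position 2: 'j'
  Position 1: 'n'
  Position 0: 'p'
Reversed: cmejnp

cmejnp


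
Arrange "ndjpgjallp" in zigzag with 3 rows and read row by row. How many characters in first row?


Zigzag "ndjpgjallp" into 3 rows:
Placing characters:
  'n' => row 0
  'd' => row 1
  'j' => row 2
  'p' => row 1
  'g' => row 0
  'j' => row 1
  'a' => row 2
  'l' => row 1
  'l' => row 0
  'p' => row 1
Rows:
  Row 0: "ngl"
  Row 1: "dpjlp"
  Row 2: "ja"
First row length: 3

3


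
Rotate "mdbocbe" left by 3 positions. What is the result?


Input: "mdbocbe", rotate left by 3
First 3 characters: "mdb"
Remaining characters: "ocbe"
Concatenate remaining + first: "ocbe" + "mdb" = "ocbemdb"

ocbemdb


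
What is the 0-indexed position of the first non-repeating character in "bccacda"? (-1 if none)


Input: bccacda
Character frequencies:
  'a': 2
  'b': 1
  'c': 3
  'd': 1
Scanning left to right for freq == 1:
  Position 0 ('b'): unique! => answer = 0

0


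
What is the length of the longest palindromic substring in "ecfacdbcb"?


Input: "ecfacdbcb"
Checking substrings for palindromes:
  [6:9] "bcb" (len 3) => palindrome
Longest palindromic substring: "bcb" with length 3

3


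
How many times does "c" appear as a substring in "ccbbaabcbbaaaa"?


Searching for "c" in "ccbbaabcbbaaaa"
Scanning each position:
  Position 0: "c" => MATCH
  Position 1: "c" => MATCH
  Position 2: "b" => no
  Position 3: "b" => no
  Position 4: "a" => no
  Position 5: "a" => no
  Position 6: "b" => no
  Position 7: "c" => MATCH
  Position 8: "b" => no
  Position 9: "b" => no
  Position 10: "a" => no
  Position 11: "a" => no
  Position 12: "a" => no
  Position 13: "a" => no
Total occurrences: 3

3


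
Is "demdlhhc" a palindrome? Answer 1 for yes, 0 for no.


Input: demdlhhc
Reversed: chhldmed
  Compare pos 0 ('d') with pos 7 ('c'): MISMATCH
  Compare pos 1 ('e') with pos 6 ('h'): MISMATCH
  Compare pos 2 ('m') with pos 5 ('h'): MISMATCH
  Compare pos 3 ('d') with pos 4 ('l'): MISMATCH
Result: not a palindrome

0


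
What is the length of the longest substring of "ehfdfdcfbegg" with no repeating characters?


Input: "ehfdfdcfbegg"
Sliding window (track last position of each char):
  Position 0 ('e'): window [0,0] length 1 -- new best
  Position 1 ('h'): window [0,1] length 2 -- new best
  Position 2 ('f'): window [0,2] length 3 -- new best
  Position 3 ('d'): window [0,3] length 4 -- new best
  Position 4 ('f'): repeat (last at 2), move window start to 3
  Position 4 ('f'): window [3,4] length 2
  Position 5 ('d'): repeat (last at 3), move window start to 4
  Position 5 ('d'): window [4,5] length 2
  Position 6 ('c'): window [4,6] length 3
  Position 7 ('f'): repeat (last at 4), move window start to 5
  Position 7 ('f'): window [5,7] length 3
  Position 8 ('b'): window [5,8] length 4
  Position 9 ('e'): window [5,9] length 5 -- new best
  Position 10 ('g'): window [5,10] length 6 -- new best
  Position 11 ('g'): repeat (last at 10), move window start to 11
  Position 11 ('g'): window [11,11] length 1
Longest substring with no repeats: "dcfbeg" with length 6

6


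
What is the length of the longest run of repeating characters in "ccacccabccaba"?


Input: "ccacccabccaba"
Scanning for longest run:
  Position 1 ('c'): continues run of 'c', length=2
  Position 2 ('a'): new char, reset run to 1
  Position 3 ('c'): new char, reset run to 1
  Position 4 ('c'): continues run of 'c', length=2
  Position 5 ('c'): continues run of 'c', length=3
  Position 6 ('a'): new char, reset run to 1
  Position 7 ('b'): new char, reset run to 1
  Position 8 ('c'): new char, reset run to 1
  Position 9 ('c'): continues run of 'c', length=2
  Position 10 ('a'): new char, reset run to 1
  Position 11 ('b'): new char, reset run to 1
  Position 12 ('a'): new char, reset run to 1
Longest run: 'c' with length 3

3


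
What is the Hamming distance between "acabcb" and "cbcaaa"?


Comparing "acabcb" and "cbcaaa" position by position:
  Position 0: 'a' vs 'c' => differ
  Position 1: 'c' vs 'b' => differ
  Position 2: 'a' vs 'c' => differ
  Position 3: 'b' vs 'a' => differ
  Position 4: 'c' vs 'a' => differ
  Position 5: 'b' vs 'a' => differ
Total differences (Hamming distance): 6

6


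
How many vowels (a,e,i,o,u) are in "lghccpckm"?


Input: lghccpckm
Checking each character:
  'l' at position 0: consonant
  'g' at position 1: consonant
  'h' at position 2: consonant
  'c' at position 3: consonant
  'c' at position 4: consonant
  'p' at position 5: consonant
  'c' at position 6: consonant
  'k' at position 7: consonant
  'm' at position 8: consonant
Total vowels: 0

0


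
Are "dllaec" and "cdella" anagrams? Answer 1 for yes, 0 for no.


Strings: "dllaec", "cdella"
Sorted first:  acdell
Sorted second: acdell
Sorted forms match => anagrams

1


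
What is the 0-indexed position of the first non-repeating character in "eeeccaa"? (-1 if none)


Input: eeeccaa
Character frequencies:
  'a': 2
  'c': 2
  'e': 3
Scanning left to right for freq == 1:
  Position 0 ('e'): freq=3, skip
  Position 1 ('e'): freq=3, skip
  Position 2 ('e'): freq=3, skip
  Position 3 ('c'): freq=2, skip
  Position 4 ('c'): freq=2, skip
  Position 5 ('a'): freq=2, skip
  Position 6 ('a'): freq=2, skip
  No unique character found => answer = -1

-1


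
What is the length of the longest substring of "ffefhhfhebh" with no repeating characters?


Input: "ffefhhfhebh"
Sliding window (track last position of each char):
  Position 0 ('f'): window [0,0] length 1 -- new best
  Position 1 ('f'): repeat (last at 0), move window start to 1
  Position 1 ('f'): window [1,1] length 1
  Position 2 ('e'): window [1,2] length 2 -- new best
  Position 3 ('f'): repeat (last at 1), move window start to 2
  Position 3 ('f'): window [2,3] length 2
  Position 4 ('h'): window [2,4] length 3 -- new best
  Position 5 ('h'): repeat (last at 4), move window start to 5
  Position 5 ('h'): window [5,5] length 1
  Position 6 ('f'): window [5,6] length 2
  Position 7 ('h'): repeat (last at 5), move window start to 6
  Position 7 ('h'): window [6,7] length 2
  Position 8 ('e'): window [6,8] length 3
  Position 9 ('b'): window [6,9] length 4 -- new best
  Position 10 ('h'): repeat (last at 7), move window start to 8
  Position 10 ('h'): window [8,10] length 3
Longest substring with no repeats: "fheb" with length 4

4


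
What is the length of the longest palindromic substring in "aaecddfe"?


Input: "aaecddfe"
Checking substrings for palindromes:
  [0:2] "aa" (len 2) => palindrome
  [4:6] "dd" (len 2) => palindrome
Longest palindromic substring: "aa" with length 2

2


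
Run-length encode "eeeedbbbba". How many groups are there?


Input: eeeedbbbba
Scanning for consecutive runs:
  Group 1: 'e' x 4 (positions 0-3)
  Group 2: 'd' x 1 (positions 4-4)
  Group 3: 'b' x 4 (positions 5-8)
  Group 4: 'a' x 1 (positions 9-9)
Total groups: 4

4


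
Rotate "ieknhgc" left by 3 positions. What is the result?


Input: "ieknhgc", rotate left by 3
First 3 characters: "iek"
Remaining characters: "nhgc"
Concatenate remaining + first: "nhgc" + "iek" = "nhgciek"

nhgciek


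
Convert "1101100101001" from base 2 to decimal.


Input: "1101100101001" in base 2
Positional expansion:
  Digit '1' (value 1) x 2^12 = 4096
  Digit '1' (value 1) x 2^11 = 2048
  Digit '0' (value 0) x 2^10 = 0
  Digit '1' (value 1) x 2^9 = 512
  Digit '1' (value 1) x 2^8 = 256
  Digit '0' (value 0) x 2^7 = 0
  Digit '0' (value 0) x 2^6 = 0
  Digit '1' (value 1) x 2^5 = 32
  Digit '0' (value 0) x 2^4 = 0
  Digit '1' (value 1) x 2^3 = 8
  Digit '0' (value 0) x 2^2 = 0
  Digit '0' (value 0) x 2^1 = 0
  Digit '1' (value 1) x 2^0 = 1
Sum = 6953

6953


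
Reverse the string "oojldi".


Input: oojldi
Reading characters right to left:
  Position 5: 'i'
  Position 4: 'd'
  Position 3: 'l'
  Position 2: 'j'
  Position 1: 'o'
  Position 0: 'o'
Reversed: idljoo

idljoo


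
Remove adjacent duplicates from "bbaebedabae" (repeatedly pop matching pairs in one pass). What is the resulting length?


Input: bbaebedabae
Stack-based adjacent duplicate removal:
  Read 'b': push. Stack: b
  Read 'b': matches stack top 'b' => pop. Stack: (empty)
  Read 'a': push. Stack: a
  Read 'e': push. Stack: ae
  Read 'b': push. Stack: aeb
  Read 'e': push. Stack: aebe
  Read 'd': push. Stack: aebed
  Read 'a': push. Stack: aebeda
  Read 'b': push. Stack: aebedab
  Read 'a': push. Stack: aebedaba
  Read 'e': push. Stack: aebedabae
Final stack: "aebedabae" (length 9)

9


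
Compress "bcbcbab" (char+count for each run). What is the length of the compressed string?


Input: bcbcbab
Runs:
  'b' x 1 => "b1"
  'c' x 1 => "c1"
  'b' x 1 => "b1"
  'c' x 1 => "c1"
  'b' x 1 => "b1"
  'a' x 1 => "a1"
  'b' x 1 => "b1"
Compressed: "b1c1b1c1b1a1b1"
Compressed length: 14

14


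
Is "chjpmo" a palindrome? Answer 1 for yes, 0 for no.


Input: chjpmo
Reversed: ompjhc
  Compare pos 0 ('c') with pos 5 ('o'): MISMATCH
  Compare pos 1 ('h') with pos 4 ('m'): MISMATCH
  Compare pos 2 ('j') with pos 3 ('p'): MISMATCH
Result: not a palindrome

0


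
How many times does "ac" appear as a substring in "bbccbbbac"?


Searching for "ac" in "bbccbbbac"
Scanning each position:
  Position 0: "bb" => no
  Position 1: "bc" => no
  Position 2: "cc" => no
  Position 3: "cb" => no
  Position 4: "bb" => no
  Position 5: "bb" => no
  Position 6: "ba" => no
  Position 7: "ac" => MATCH
Total occurrences: 1

1


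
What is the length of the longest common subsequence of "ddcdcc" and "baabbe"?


LCS of "ddcdcc" and "baabbe"
DP table:
           b    a    a    b    b    e
      0    0    0    0    0    0    0
  d   0    0    0    0    0    0    0
  d   0    0    0    0    0    0    0
  c   0    0    0    0    0    0    0
  d   0    0    0    0    0    0    0
  c   0    0    0    0    0    0    0
  c   0    0    0    0    0    0    0
LCS length = dp[6][6] = 0

0


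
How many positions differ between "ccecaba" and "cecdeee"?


Comparing "ccecaba" and "cecdeee" position by position:
  Position 0: 'c' vs 'c' => same
  Position 1: 'c' vs 'e' => DIFFER
  Position 2: 'e' vs 'c' => DIFFER
  Position 3: 'c' vs 'd' => DIFFER
  Position 4: 'a' vs 'e' => DIFFER
  Position 5: 'b' vs 'e' => DIFFER
  Position 6: 'a' vs 'e' => DIFFER
Positions that differ: 6

6


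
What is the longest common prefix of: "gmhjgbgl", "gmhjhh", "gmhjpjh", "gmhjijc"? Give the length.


Words: gmhjgbgl, gmhjhh, gmhjpjh, gmhjijc
  Position 0: all 'g' => match
  Position 1: all 'm' => match
  Position 2: all 'h' => match
  Position 3: all 'j' => match
  Position 4: ('g', 'h', 'p', 'i') => mismatch, stop
LCP = "gmhj" (length 4)

4


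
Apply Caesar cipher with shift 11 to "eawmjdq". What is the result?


Caesar cipher: shift "eawmjdq" by 11
  'e' (pos 4) + 11 = pos 15 = 'p'
  'a' (pos 0) + 11 = pos 11 = 'l'
  'w' (pos 22) + 11 = pos 7 = 'h'
  'm' (pos 12) + 11 = pos 23 = 'x'
  'j' (pos 9) + 11 = pos 20 = 'u'
  'd' (pos 3) + 11 = pos 14 = 'o'
  'q' (pos 16) + 11 = pos 1 = 'b'
Result: plhxuob

plhxuob


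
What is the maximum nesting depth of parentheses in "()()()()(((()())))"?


Input: "()()()()(((()())))"
Tracking depth:
  Position 0 '(': depth becomes 1
  Position 1 ')': depth becomes 0
  Position 2 '(': depth becomes 1
  Position 3 ')': depth becomes 0
  Position 4 '(': depth becomes 1
  Position 5 ')': depth becomes 0
  Position 6 '(': depth becomes 1
  Position 7 ')': depth becomes 0
  Position 8 '(': depth becomes 1
  Position 9 '(': depth becomes 2
  Position 10 '(': depth becomes 3
  Position 11 '(': depth becomes 4
  Position 12 ')': depth becomes 3
  Position 13 '(': depth becomes 4
  Position 14 ')': depth becomes 3
  Position 15 ')': depth becomes 2
  Position 16 ')': depth becomes 1
  Position 17 ')': depth becomes 0
Maximum depth reached: 4

4


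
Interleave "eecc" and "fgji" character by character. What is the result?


Interleaving "eecc" and "fgji":
  Position 0: 'e' from first, 'f' from second => "ef"
  Position 1: 'e' from first, 'g' from second => "eg"
  Position 2: 'c' from first, 'j' from second => "cj"
  Position 3: 'c' from first, 'i' from second => "ci"
Result: efegcjci

efegcjci


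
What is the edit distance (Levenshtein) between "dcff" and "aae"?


Computing edit distance: "dcff" -> "aae"
DP table:
           a    a    e
      0    1    2    3
  d   1    1    2    3
  c   2    2    2    3
  f   3    3    3    3
  f   4    4    4    4
Edit distance = dp[4][3] = 4

4


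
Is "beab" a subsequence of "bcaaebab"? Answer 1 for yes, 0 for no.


Check if "beab" is a subsequence of "bcaaebab"
Greedy scan:
  Position 0 ('b'): matches sub[0] = 'b'
  Position 1 ('c'): no match needed
  Position 2 ('a'): no match needed
  Position 3 ('a'): no match needed
  Position 4 ('e'): matches sub[1] = 'e'
  Position 5 ('b'): no match needed
  Position 6 ('a'): matches sub[2] = 'a'
  Position 7 ('b'): matches sub[3] = 'b'
All 4 characters matched => is a subsequence

1


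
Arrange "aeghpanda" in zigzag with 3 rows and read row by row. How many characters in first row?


Zigzag "aeghpanda" into 3 rows:
Placing characters:
  'a' => row 0
  'e' => row 1
  'g' => row 2
  'h' => row 1
  'p' => row 0
  'a' => row 1
  'n' => row 2
  'd' => row 1
  'a' => row 0
Rows:
  Row 0: "apa"
  Row 1: "ehad"
  Row 2: "gn"
First row length: 3

3


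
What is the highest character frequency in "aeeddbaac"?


Input: aeeddbaac
Character counts:
  'a': 3
  'b': 1
  'c': 1
  'd': 2
  'e': 2
Maximum frequency: 3

3


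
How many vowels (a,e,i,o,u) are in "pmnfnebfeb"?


Input: pmnfnebfeb
Checking each character:
  'p' at position 0: consonant
  'm' at position 1: consonant
  'n' at position 2: consonant
  'f' at position 3: consonant
  'n' at position 4: consonant
  'e' at position 5: vowel (running total: 1)
  'b' at position 6: consonant
  'f' at position 7: consonant
  'e' at position 8: vowel (running total: 2)
  'b' at position 9: consonant
Total vowels: 2

2


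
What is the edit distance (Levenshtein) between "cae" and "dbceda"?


Computing edit distance: "cae" -> "dbceda"
DP table:
           d    b    c    e    d    a
      0    1    2    3    4    5    6
  c   1    1    2    2    3    4    5
  a   2    2    2    3    3    4    4
  e   3    3    3    3    3    4    5
Edit distance = dp[3][6] = 5

5


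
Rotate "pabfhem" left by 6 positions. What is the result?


Input: "pabfhem", rotate left by 6
First 6 characters: "pabfhe"
Remaining characters: "m"
Concatenate remaining + first: "m" + "pabfhe" = "mpabfhe"

mpabfhe


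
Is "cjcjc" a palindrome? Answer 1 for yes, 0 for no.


Input: cjcjc
Reversed: cjcjc
  Compare pos 0 ('c') with pos 4 ('c'): match
  Compare pos 1 ('j') with pos 3 ('j'): match
Result: palindrome

1


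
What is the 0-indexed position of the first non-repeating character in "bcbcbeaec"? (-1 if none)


Input: bcbcbeaec
Character frequencies:
  'a': 1
  'b': 3
  'c': 3
  'e': 2
Scanning left to right for freq == 1:
  Position 0 ('b'): freq=3, skip
  Position 1 ('c'): freq=3, skip
  Position 2 ('b'): freq=3, skip
  Position 3 ('c'): freq=3, skip
  Position 4 ('b'): freq=3, skip
  Position 5 ('e'): freq=2, skip
  Position 6 ('a'): unique! => answer = 6

6


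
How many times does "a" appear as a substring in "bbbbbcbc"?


Searching for "a" in "bbbbbcbc"
Scanning each position:
  Position 0: "b" => no
  Position 1: "b" => no
  Position 2: "b" => no
  Position 3: "b" => no
  Position 4: "b" => no
  Position 5: "c" => no
  Position 6: "b" => no
  Position 7: "c" => no
Total occurrences: 0

0


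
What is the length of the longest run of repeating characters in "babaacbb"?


Input: "babaacbb"
Scanning for longest run:
  Position 1 ('a'): new char, reset run to 1
  Position 2 ('b'): new char, reset run to 1
  Position 3 ('a'): new char, reset run to 1
  Position 4 ('a'): continues run of 'a', length=2
  Position 5 ('c'): new char, reset run to 1
  Position 6 ('b'): new char, reset run to 1
  Position 7 ('b'): continues run of 'b', length=2
Longest run: 'a' with length 2

2


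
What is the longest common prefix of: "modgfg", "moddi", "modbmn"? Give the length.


Words: modgfg, moddi, modbmn
  Position 0: all 'm' => match
  Position 1: all 'o' => match
  Position 2: all 'd' => match
  Position 3: ('g', 'd', 'b') => mismatch, stop
LCP = "mod" (length 3)

3


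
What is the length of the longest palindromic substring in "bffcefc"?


Input: "bffcefc"
Checking substrings for palindromes:
  [1:3] "ff" (len 2) => palindrome
Longest palindromic substring: "ff" with length 2

2


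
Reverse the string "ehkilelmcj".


Input: ehkilelmcj
Reading characters right to left:
  Position 9: 'j'
  Position 8: 'c'
  Position 7: 'm'
  Position 6: 'l'
  Position 5: 'e'
  Position 4: 'l'
  Position 3: 'i'
  Position 2: 'k'
  Position 1: 'h'
  Position 0: 'e'
Reversed: jcmlelikhe

jcmlelikhe


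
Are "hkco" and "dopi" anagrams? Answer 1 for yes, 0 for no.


Strings: "hkco", "dopi"
Sorted first:  chko
Sorted second: diop
Differ at position 0: 'c' vs 'd' => not anagrams

0


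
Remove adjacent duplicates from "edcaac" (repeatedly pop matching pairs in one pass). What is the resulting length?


Input: edcaac
Stack-based adjacent duplicate removal:
  Read 'e': push. Stack: e
  Read 'd': push. Stack: ed
  Read 'c': push. Stack: edc
  Read 'a': push. Stack: edca
  Read 'a': matches stack top 'a' => pop. Stack: edc
  Read 'c': matches stack top 'c' => pop. Stack: ed
Final stack: "ed" (length 2)

2


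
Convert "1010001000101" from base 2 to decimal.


Input: "1010001000101" in base 2
Positional expansion:
  Digit '1' (value 1) x 2^12 = 4096
  Digit '0' (value 0) x 2^11 = 0
  Digit '1' (value 1) x 2^10 = 1024
  Digit '0' (value 0) x 2^9 = 0
  Digit '0' (value 0) x 2^8 = 0
  Digit '0' (value 0) x 2^7 = 0
  Digit '1' (value 1) x 2^6 = 64
  Digit '0' (value 0) x 2^5 = 0
  Digit '0' (value 0) x 2^4 = 0
  Digit '0' (value 0) x 2^3 = 0
  Digit '1' (value 1) x 2^2 = 4
  Digit '0' (value 0) x 2^1 = 0
  Digit '1' (value 1) x 2^0 = 1
Sum = 5189

5189


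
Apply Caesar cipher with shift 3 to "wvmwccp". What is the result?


Caesar cipher: shift "wvmwccp" by 3
  'w' (pos 22) + 3 = pos 25 = 'z'
  'v' (pos 21) + 3 = pos 24 = 'y'
  'm' (pos 12) + 3 = pos 15 = 'p'
  'w' (pos 22) + 3 = pos 25 = 'z'
  'c' (pos 2) + 3 = pos 5 = 'f'
  'c' (pos 2) + 3 = pos 5 = 'f'
  'p' (pos 15) + 3 = pos 18 = 's'
Result: zypzffs

zypzffs


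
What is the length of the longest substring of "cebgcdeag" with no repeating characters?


Input: "cebgcdeag"
Sliding window (track last position of each char):
  Position 0 ('c'): window [0,0] length 1 -- new best
  Position 1 ('e'): window [0,1] length 2 -- new best
  Position 2 ('b'): window [0,2] length 3 -- new best
  Position 3 ('g'): window [0,3] length 4 -- new best
  Position 4 ('c'): repeat (last at 0), move window start to 1
  Position 4 ('c'): window [1,4] length 4
  Position 5 ('d'): window [1,5] length 5 -- new best
  Position 6 ('e'): repeat (last at 1), move window start to 2
  Position 6 ('e'): window [2,6] length 5
  Position 7 ('a'): window [2,7] length 6 -- new best
  Position 8 ('g'): repeat (last at 3), move window start to 4
  Position 8 ('g'): window [4,8] length 5
Longest substring with no repeats: "bgcdea" with length 6

6


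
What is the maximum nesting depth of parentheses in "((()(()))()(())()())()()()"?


Input: "((()(()))()(())()())()()()"
Tracking depth:
  Position 0 '(': depth becomes 1
  Position 1 '(': depth becomes 2
  Position 2 '(': depth becomes 3
  Position 3 ')': depth becomes 2
  Position 4 '(': depth becomes 3
  Position 5 '(': depth becomes 4
  Position 6 ')': depth becomes 3
  Position 7 ')': depth becomes 2
  Position 8 ')': depth becomes 1
  Position 9 '(': depth becomes 2
  Position 10 ')': depth becomes 1
  Position 11 '(': depth becomes 2
  Position 12 '(': depth becomes 3
  Position 13 ')': depth becomes 2
  Position 14 ')': depth becomes 1
  Position 15 '(': depth becomes 2
  Position 16 ')': depth becomes 1
  Position 17 '(': depth becomes 2
  Position 18 ')': depth becomes 1
  Position 19 ')': depth becomes 0
  Position 20 '(': depth becomes 1
  Position 21 ')': depth becomes 0
  Position 22 '(': depth becomes 1
  Position 23 ')': depth becomes 0
  Position 24 '(': depth becomes 1
  Position 25 ')': depth becomes 0
Maximum depth reached: 4

4


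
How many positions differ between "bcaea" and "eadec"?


Comparing "bcaea" and "eadec" position by position:
  Position 0: 'b' vs 'e' => DIFFER
  Position 1: 'c' vs 'a' => DIFFER
  Position 2: 'a' vs 'd' => DIFFER
  Position 3: 'e' vs 'e' => same
  Position 4: 'a' vs 'c' => DIFFER
Positions that differ: 4

4


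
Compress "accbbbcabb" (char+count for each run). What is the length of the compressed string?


Input: accbbbcabb
Runs:
  'a' x 1 => "a1"
  'c' x 2 => "c2"
  'b' x 3 => "b3"
  'c' x 1 => "c1"
  'a' x 1 => "a1"
  'b' x 2 => "b2"
Compressed: "a1c2b3c1a1b2"
Compressed length: 12

12


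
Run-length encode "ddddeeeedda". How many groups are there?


Input: ddddeeeedda
Scanning for consecutive runs:
  Group 1: 'd' x 4 (positions 0-3)
  Group 2: 'e' x 4 (positions 4-7)
  Group 3: 'd' x 2 (positions 8-9)
  Group 4: 'a' x 1 (positions 10-10)
Total groups: 4

4


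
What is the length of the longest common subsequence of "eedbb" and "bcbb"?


LCS of "eedbb" and "bcbb"
DP table:
           b    c    b    b
      0    0    0    0    0
  e   0    0    0    0    0
  e   0    0    0    0    0
  d   0    0    0    0    0
  b   0    1    1    1    1
  b   0    1    1    2    2
LCS length = dp[5][4] = 2

2


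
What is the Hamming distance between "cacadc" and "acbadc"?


Comparing "cacadc" and "acbadc" position by position:
  Position 0: 'c' vs 'a' => differ
  Position 1: 'a' vs 'c' => differ
  Position 2: 'c' vs 'b' => differ
  Position 3: 'a' vs 'a' => same
  Position 4: 'd' vs 'd' => same
  Position 5: 'c' vs 'c' => same
Total differences (Hamming distance): 3

3


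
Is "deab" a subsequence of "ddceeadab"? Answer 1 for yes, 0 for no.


Check if "deab" is a subsequence of "ddceeadab"
Greedy scan:
  Position 0 ('d'): matches sub[0] = 'd'
  Position 1 ('d'): no match needed
  Position 2 ('c'): no match needed
  Position 3 ('e'): matches sub[1] = 'e'
  Position 4 ('e'): no match needed
  Position 5 ('a'): matches sub[2] = 'a'
  Position 6 ('d'): no match needed
  Position 7 ('a'): no match needed
  Position 8 ('b'): matches sub[3] = 'b'
All 4 characters matched => is a subsequence

1


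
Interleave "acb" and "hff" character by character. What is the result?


Interleaving "acb" and "hff":
  Position 0: 'a' from first, 'h' from second => "ah"
  Position 1: 'c' from first, 'f' from second => "cf"
  Position 2: 'b' from first, 'f' from second => "bf"
Result: ahcfbf

ahcfbf


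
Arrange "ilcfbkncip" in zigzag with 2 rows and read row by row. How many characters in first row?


Zigzag "ilcfbkncip" into 2 rows:
Placing characters:
  'i' => row 0
  'l' => row 1
  'c' => row 0
  'f' => row 1
  'b' => row 0
  'k' => row 1
  'n' => row 0
  'c' => row 1
  'i' => row 0
  'p' => row 1
Rows:
  Row 0: "icbni"
  Row 1: "lfkcp"
First row length: 5

5


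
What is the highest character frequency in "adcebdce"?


Input: adcebdce
Character counts:
  'a': 1
  'b': 1
  'c': 2
  'd': 2
  'e': 2
Maximum frequency: 2

2


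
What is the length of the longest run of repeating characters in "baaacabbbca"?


Input: "baaacabbbca"
Scanning for longest run:
  Position 1 ('a'): new char, reset run to 1
  Position 2 ('a'): continues run of 'a', length=2
  Position 3 ('a'): continues run of 'a', length=3
  Position 4 ('c'): new char, reset run to 1
  Position 5 ('a'): new char, reset run to 1
  Position 6 ('b'): new char, reset run to 1
  Position 7 ('b'): continues run of 'b', length=2
  Position 8 ('b'): continues run of 'b', length=3
  Position 9 ('c'): new char, reset run to 1
  Position 10 ('a'): new char, reset run to 1
Longest run: 'a' with length 3

3


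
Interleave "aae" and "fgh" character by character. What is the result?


Interleaving "aae" and "fgh":
  Position 0: 'a' from first, 'f' from second => "af"
  Position 1: 'a' from first, 'g' from second => "ag"
  Position 2: 'e' from first, 'h' from second => "eh"
Result: afageh

afageh


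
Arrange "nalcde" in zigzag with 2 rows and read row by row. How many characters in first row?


Zigzag "nalcde" into 2 rows:
Placing characters:
  'n' => row 0
  'a' => row 1
  'l' => row 0
  'c' => row 1
  'd' => row 0
  'e' => row 1
Rows:
  Row 0: "nld"
  Row 1: "ace"
First row length: 3

3


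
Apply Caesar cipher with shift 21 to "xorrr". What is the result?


Caesar cipher: shift "xorrr" by 21
  'x' (pos 23) + 21 = pos 18 = 's'
  'o' (pos 14) + 21 = pos 9 = 'j'
  'r' (pos 17) + 21 = pos 12 = 'm'
  'r' (pos 17) + 21 = pos 12 = 'm'
  'r' (pos 17) + 21 = pos 12 = 'm'
Result: sjmmm

sjmmm


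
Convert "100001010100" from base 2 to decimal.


Input: "100001010100" in base 2
Positional expansion:
  Digit '1' (value 1) x 2^11 = 2048
  Digit '0' (value 0) x 2^10 = 0
  Digit '0' (value 0) x 2^9 = 0
  Digit '0' (value 0) x 2^8 = 0
  Digit '0' (value 0) x 2^7 = 0
  Digit '1' (value 1) x 2^6 = 64
  Digit '0' (value 0) x 2^5 = 0
  Digit '1' (value 1) x 2^4 = 16
  Digit '0' (value 0) x 2^3 = 0
  Digit '1' (value 1) x 2^2 = 4
  Digit '0' (value 0) x 2^1 = 0
  Digit '0' (value 0) x 2^0 = 0
Sum = 2132

2132


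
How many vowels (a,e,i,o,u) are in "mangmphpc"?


Input: mangmphpc
Checking each character:
  'm' at position 0: consonant
  'a' at position 1: vowel (running total: 1)
  'n' at position 2: consonant
  'g' at position 3: consonant
  'm' at position 4: consonant
  'p' at position 5: consonant
  'h' at position 6: consonant
  'p' at position 7: consonant
  'c' at position 8: consonant
Total vowels: 1

1


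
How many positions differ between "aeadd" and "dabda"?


Comparing "aeadd" and "dabda" position by position:
  Position 0: 'a' vs 'd' => DIFFER
  Position 1: 'e' vs 'a' => DIFFER
  Position 2: 'a' vs 'b' => DIFFER
  Position 3: 'd' vs 'd' => same
  Position 4: 'd' vs 'a' => DIFFER
Positions that differ: 4

4


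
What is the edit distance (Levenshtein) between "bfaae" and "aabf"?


Computing edit distance: "bfaae" -> "aabf"
DP table:
           a    a    b    f
      0    1    2    3    4
  b   1    1    2    2    3
  f   2    2    2    3    2
  a   3    2    2    3    3
  a   4    3    2    3    4
  e   5    4    3    3    4
Edit distance = dp[5][4] = 4

4


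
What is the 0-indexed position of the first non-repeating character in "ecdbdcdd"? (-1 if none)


Input: ecdbdcdd
Character frequencies:
  'b': 1
  'c': 2
  'd': 4
  'e': 1
Scanning left to right for freq == 1:
  Position 0 ('e'): unique! => answer = 0

0


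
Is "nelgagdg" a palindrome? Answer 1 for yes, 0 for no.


Input: nelgagdg
Reversed: gdgaglen
  Compare pos 0 ('n') with pos 7 ('g'): MISMATCH
  Compare pos 1 ('e') with pos 6 ('d'): MISMATCH
  Compare pos 2 ('l') with pos 5 ('g'): MISMATCH
  Compare pos 3 ('g') with pos 4 ('a'): MISMATCH
Result: not a palindrome

0


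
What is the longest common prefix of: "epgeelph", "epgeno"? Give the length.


Words: epgeelph, epgeno
  Position 0: all 'e' => match
  Position 1: all 'p' => match
  Position 2: all 'g' => match
  Position 3: all 'e' => match
  Position 4: ('e', 'n') => mismatch, stop
LCP = "epge" (length 4)

4


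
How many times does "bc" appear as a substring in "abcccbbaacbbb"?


Searching for "bc" in "abcccbbaacbbb"
Scanning each position:
  Position 0: "ab" => no
  Position 1: "bc" => MATCH
  Position 2: "cc" => no
  Position 3: "cc" => no
  Position 4: "cb" => no
  Position 5: "bb" => no
  Position 6: "ba" => no
  Position 7: "aa" => no
  Position 8: "ac" => no
  Position 9: "cb" => no
  Position 10: "bb" => no
  Position 11: "bb" => no
Total occurrences: 1

1


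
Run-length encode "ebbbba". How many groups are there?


Input: ebbbba
Scanning for consecutive runs:
  Group 1: 'e' x 1 (positions 0-0)
  Group 2: 'b' x 4 (positions 1-4)
  Group 3: 'a' x 1 (positions 5-5)
Total groups: 3

3


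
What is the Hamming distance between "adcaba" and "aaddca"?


Comparing "adcaba" and "aaddca" position by position:
  Position 0: 'a' vs 'a' => same
  Position 1: 'd' vs 'a' => differ
  Position 2: 'c' vs 'd' => differ
  Position 3: 'a' vs 'd' => differ
  Position 4: 'b' vs 'c' => differ
  Position 5: 'a' vs 'a' => same
Total differences (Hamming distance): 4

4


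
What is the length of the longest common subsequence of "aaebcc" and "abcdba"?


LCS of "aaebcc" and "abcdba"
DP table:
           a    b    c    d    b    a
      0    0    0    0    0    0    0
  a   0    1    1    1    1    1    1
  a   0    1    1    1    1    1    2
  e   0    1    1    1    1    1    2
  b   0    1    2    2    2    2    2
  c   0    1    2    3    3    3    3
  c   0    1    2    3    3    3    3
LCS length = dp[6][6] = 3

3


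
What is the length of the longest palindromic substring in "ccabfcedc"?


Input: "ccabfcedc"
Checking substrings for palindromes:
  [0:2] "cc" (len 2) => palindrome
Longest palindromic substring: "cc" with length 2

2


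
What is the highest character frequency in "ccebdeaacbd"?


Input: ccebdeaacbd
Character counts:
  'a': 2
  'b': 2
  'c': 3
  'd': 2
  'e': 2
Maximum frequency: 3

3


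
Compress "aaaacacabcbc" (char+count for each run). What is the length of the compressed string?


Input: aaaacacabcbc
Runs:
  'a' x 4 => "a4"
  'c' x 1 => "c1"
  'a' x 1 => "a1"
  'c' x 1 => "c1"
  'a' x 1 => "a1"
  'b' x 1 => "b1"
  'c' x 1 => "c1"
  'b' x 1 => "b1"
  'c' x 1 => "c1"
Compressed: "a4c1a1c1a1b1c1b1c1"
Compressed length: 18

18


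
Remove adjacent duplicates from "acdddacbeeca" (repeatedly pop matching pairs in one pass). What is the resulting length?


Input: acdddacbeeca
Stack-based adjacent duplicate removal:
  Read 'a': push. Stack: a
  Read 'c': push. Stack: ac
  Read 'd': push. Stack: acd
  Read 'd': matches stack top 'd' => pop. Stack: ac
  Read 'd': push. Stack: acd
  Read 'a': push. Stack: acda
  Read 'c': push. Stack: acdac
  Read 'b': push. Stack: acdacb
  Read 'e': push. Stack: acdacbe
  Read 'e': matches stack top 'e' => pop. Stack: acdacb
  Read 'c': push. Stack: acdacbc
  Read 'a': push. Stack: acdacbca
Final stack: "acdacbca" (length 8)

8


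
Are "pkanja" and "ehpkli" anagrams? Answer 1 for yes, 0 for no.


Strings: "pkanja", "ehpkli"
Sorted first:  aajknp
Sorted second: ehiklp
Differ at position 0: 'a' vs 'e' => not anagrams

0


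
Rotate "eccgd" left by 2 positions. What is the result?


Input: "eccgd", rotate left by 2
First 2 characters: "ec"
Remaining characters: "cgd"
Concatenate remaining + first: "cgd" + "ec" = "cgdec"

cgdec


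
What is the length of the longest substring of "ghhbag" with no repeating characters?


Input: "ghhbag"
Sliding window (track last position of each char):
  Position 0 ('g'): window [0,0] length 1 -- new best
  Position 1 ('h'): window [0,1] length 2 -- new best
  Position 2 ('h'): repeat (last at 1), move window start to 2
  Position 2 ('h'): window [2,2] length 1
  Position 3 ('b'): window [2,3] length 2
  Position 4 ('a'): window [2,4] length 3 -- new best
  Position 5 ('g'): window [2,5] length 4 -- new best
Longest substring with no repeats: "hbag" with length 4

4


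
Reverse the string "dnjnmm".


Input: dnjnmm
Reading characters right to left:
  Position 5: 'm'
  Position 4: 'm'
  Position 3: 'n'
  Position 2: 'j'
  Position 1: 'n'
  Position 0: 'd'
Reversed: mmnjnd

mmnjnd


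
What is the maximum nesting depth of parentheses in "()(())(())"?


Input: "()(())(())"
Tracking depth:
  Position 0 '(': depth becomes 1
  Position 1 ')': depth becomes 0
  Position 2 '(': depth becomes 1
  Position 3 '(': depth becomes 2
  Position 4 ')': depth becomes 1
  Position 5 ')': depth becomes 0
  Position 6 '(': depth becomes 1
  Position 7 '(': depth becomes 2
  Position 8 ')': depth becomes 1
  Position 9 ')': depth becomes 0
Maximum depth reached: 2

2


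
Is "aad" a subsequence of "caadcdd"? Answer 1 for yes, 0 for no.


Check if "aad" is a subsequence of "caadcdd"
Greedy scan:
  Position 0 ('c'): no match needed
  Position 1 ('a'): matches sub[0] = 'a'
  Position 2 ('a'): matches sub[1] = 'a'
  Position 3 ('d'): matches sub[2] = 'd'
  Position 4 ('c'): no match needed
  Position 5 ('d'): no match needed
  Position 6 ('d'): no match needed
All 3 characters matched => is a subsequence

1


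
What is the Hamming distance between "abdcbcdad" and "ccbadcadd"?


Comparing "abdcbcdad" and "ccbadcadd" position by position:
  Position 0: 'a' vs 'c' => differ
  Position 1: 'b' vs 'c' => differ
  Position 2: 'd' vs 'b' => differ
  Position 3: 'c' vs 'a' => differ
  Position 4: 'b' vs 'd' => differ
  Position 5: 'c' vs 'c' => same
  Position 6: 'd' vs 'a' => differ
  Position 7: 'a' vs 'd' => differ
  Position 8: 'd' vs 'd' => same
Total differences (Hamming distance): 7

7


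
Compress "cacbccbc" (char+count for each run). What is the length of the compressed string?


Input: cacbccbc
Runs:
  'c' x 1 => "c1"
  'a' x 1 => "a1"
  'c' x 1 => "c1"
  'b' x 1 => "b1"
  'c' x 2 => "c2"
  'b' x 1 => "b1"
  'c' x 1 => "c1"
Compressed: "c1a1c1b1c2b1c1"
Compressed length: 14

14


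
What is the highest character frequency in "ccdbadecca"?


Input: ccdbadecca
Character counts:
  'a': 2
  'b': 1
  'c': 4
  'd': 2
  'e': 1
Maximum frequency: 4

4


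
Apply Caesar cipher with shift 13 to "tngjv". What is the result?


Caesar cipher: shift "tngjv" by 13
  't' (pos 19) + 13 = pos 6 = 'g'
  'n' (pos 13) + 13 = pos 0 = 'a'
  'g' (pos 6) + 13 = pos 19 = 't'
  'j' (pos 9) + 13 = pos 22 = 'w'
  'v' (pos 21) + 13 = pos 8 = 'i'
Result: gatwi

gatwi


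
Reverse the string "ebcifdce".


Input: ebcifdce
Reading characters right to left:
  Position 7: 'e'
  Position 6: 'c'
  Position 5: 'd'
  Position 4: 'f'
  Position 3: 'i'
  Position 2: 'c'
  Position 1: 'b'
  Position 0: 'e'
Reversed: ecdficbe

ecdficbe


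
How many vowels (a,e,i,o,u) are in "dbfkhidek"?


Input: dbfkhidek
Checking each character:
  'd' at position 0: consonant
  'b' at position 1: consonant
  'f' at position 2: consonant
  'k' at position 3: consonant
  'h' at position 4: consonant
  'i' at position 5: vowel (running total: 1)
  'd' at position 6: consonant
  'e' at position 7: vowel (running total: 2)
  'k' at position 8: consonant
Total vowels: 2

2
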